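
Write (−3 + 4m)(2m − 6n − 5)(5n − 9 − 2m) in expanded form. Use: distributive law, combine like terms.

50mn + 204m − 20m² + 90n² − 87n − 135 + 88m²n − 16m³ − 120mn²

(−3 + 4m)(2m − 6n − 5)(5n − 9 − 2m)
= (−6m + 18n + 15 + 8m² − 24mn − 20m)(5n − 9 − 2m)    [distributive law]
= (−26m + 18n + 15 + 8m² − 24mn)(5n − 9 − 2m)    [combine like terms]
= −130mn + 234m + 52m² + 90n² − 162n − 36mn + 75n − 135 − 30m + 40m²n − 72m² − 16m³ − 120mn² + 216mn + 48m²n    [distributive law]
= 50mn + 204m − 20m² + 90n² − 87n − 135 + 88m²n − 16m³ − 120mn²    [combine like terms]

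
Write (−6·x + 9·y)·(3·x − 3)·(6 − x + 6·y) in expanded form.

−126·x² + 18·x³ − 135·x²·y + 108·x + 297·x·y + 162·x·y² − 162·y − 162·y²

(−6·x + 9·y)·(3·x − 3)·(6 − x + 6·y)
= (−18·x² + 18·x + 27·x·y − 27·y)·(6 − x + 6·y)    [distributive law]
= −108·x² + 18·x³ − 108·x²·y + 108·x − 18·x² + 108·x·y + 162·x·y − 27·x²·y + 162·x·y² − 162·y + 27·x·y − 162·y²    [distributive law]
= −126·x² + 18·x³ − 135·x²·y + 108·x + 297·x·y + 162·x·y² − 162·y − 162·y²    [combine like terms]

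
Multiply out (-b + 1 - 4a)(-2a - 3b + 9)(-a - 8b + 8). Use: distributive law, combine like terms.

-78a^2b - 115ab^2 + 428ab - 24b^3 + 120b^2 - 168b + 102a^2 - 313a + 72 - 8a^3

(-b + 1 - 4a)(-2a - 3b + 9)(-a - 8b + 8)
= (2ab + 3b^2 - 9b - 2a - 3b + 9 + 8a^2 + 12ab - 36a)(-a - 8b + 8)    [distributive law]
= (14ab + 3b^2 - 12b - 38a + 9 + 8a^2)(-a - 8b + 8)    [combine like terms]
= -14a^2b - 112ab^2 + 112ab - 3ab^2 - 24b^3 + 24b^2 + 12ab + 96b^2 - 96b + 38a^2 + 304ab - 304a - 9a - 72b + 72 - 8a^3 - 64a^2b + 64a^2    [distributive law]
= -78a^2b - 115ab^2 + 428ab - 24b^3 + 120b^2 - 168b + 102a^2 - 313a + 72 - 8a^3    [combine like terms]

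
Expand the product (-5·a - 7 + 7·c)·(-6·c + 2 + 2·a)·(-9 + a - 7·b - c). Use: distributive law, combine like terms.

(-5·a - 7 + 7·c)·(-6·c + 2 + 2·a)·(-9 + a - 7·b - c)
= (30·a·c - 10·a - 10·a^2 + 42·c - 14 - 14·a - 42·c^2 + 14·c + 14·a·c)·(-9 + a - 7·b - c)    [distributive law]
= (44·a·c - 24·a - 10·a^2 + 56·c - 14 - 42·c^2)·(-9 + a - 7·b - c)    [combine like terms]
= -396·a·c + 44·a^2·c - 308·a·b·c - 44·a·c^2 + 216·a - 24·a^2 + 168·a·b + 24·a·c + 90·a^2 - 10·a^3 + 70·a^2·b + 10·a^2·c - 504·c + 56·a·c - 392·b·c - 56·c^2 + 126 - 14·a + 98·b + 14·c + 378·c^2 - 42·a·c^2 + 294·b·c^2 + 42·c^3    [distributive law]
= -316·a·c + 54·a^2·c - 308·a·b·c - 86·a·c^2 + 202·a + 66·a^2 + 168·a·b - 10·a^3 + 70·a^2·b - 490·c - 392·b·c + 322·c^2 + 126 + 98·b + 294·b·c^2 + 42·c^3    [combine like terms]

-316·a·c + 54·a^2·c - 308·a·b·c - 86·a·c^2 + 202·a + 66·a^2 + 168·a·b - 10·a^3 + 70·a^2·b - 490·c - 392·b·c + 322·c^2 + 126 + 98·b + 294·b·c^2 + 42·c^3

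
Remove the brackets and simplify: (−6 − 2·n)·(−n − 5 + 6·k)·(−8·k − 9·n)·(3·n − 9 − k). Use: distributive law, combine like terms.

(−6 − 2·n)·(−n − 5 + 6·k)·(−8·k − 9·n)·(3·n − 9 − k)
= (6·n + 30 − 36·k + 2·n² + 10·n − 12·k·n)·(−8·k − 9·n)·(3·n − 9 − k)    [distributive law]
= (16·n + 30 − 36·k + 2·n² − 12·k·n)·(−8·k − 9·n)·(3·n − 9 − k)    [combine like terms]
= (−128·k·n − 144·n² − 240·k − 270·n + 288·k² + 324·k·n − 16·k·n² − 18·n³ + 96·k²·n + 108·k·n²)·(3·n − 9 − k)    [distributive law]
= (196·k·n − 144·n² − 240·k − 270·n + 288·k² + 92·k·n² − 18·n³ + 96·k²·n)·(3·n − 9 − k)    [combine like terms]
= 588·k·n² − 1764·k·n − 196·k²·n − 432·n³ + 1296·n² + 144·k·n² − 720·k·n + 2160·k + 240·k² − 810·n² + 2430·n + 270·k·n + 864·k²·n − 2592·k² − 288·k³ + 276·k·n³ − 828·k·n² − 92·k²·n² − 54·n⁴ + 162·n³ + 18·k·n³ + 288·k²·n² − 864·k²·n − 96·k³·n    [distributive law]
= −96·k·n² − 2214·k·n − 196·k²·n − 270·n³ + 486·n² + 2160·k − 2352·k² + 2430·n − 288·k³ + 294·k·n³ + 196·k²·n² − 54·n⁴ − 96·k³·n    [combine like terms]

−96·k·n² − 2214·k·n − 196·k²·n − 270·n³ + 486·n² + 2160·k − 2352·k² + 2430·n − 288·k³ + 294·k·n³ + 196·k²·n² − 54·n⁴ − 96·k³·n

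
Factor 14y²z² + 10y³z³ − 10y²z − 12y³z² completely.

2y²z(7z + 5yz² − 5 − 6yz)

14y²z² + 10y³z³ − 10y²z − 12y³z²
= 2(7y²z² + 5y³z³ − 5y²z − 6y³z²)    [factor out 2]
= 2y²z(7z + 5yz² − 5 − 6yz)    [factor out y²z]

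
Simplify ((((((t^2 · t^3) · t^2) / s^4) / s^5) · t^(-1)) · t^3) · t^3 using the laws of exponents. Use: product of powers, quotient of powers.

s^(-9)·t^12

((((((t^2 · t^3) · t^2) / s^4) / s^5) · t^(-1)) · t^3) · t^3
= (((((t^5 · t^2) / s^4) / s^5) · t^(-1)) · t^3) · t^3    [product of powers]
= ((((t^7 / s^4) / s^5) · t^(-1)) · t^3) · t^3    [product of powers]
= s^(-9)·t^12    [quotient of powers; product of powers]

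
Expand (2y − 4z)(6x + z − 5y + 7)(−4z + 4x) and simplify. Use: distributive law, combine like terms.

40xyz + 48x^2y − 88yz^2 + 40y^2z − 40xy^2 − 56yz + 56xy + 80xz^2 − 96x^2z + 16z^3 + 112z^2 − 112xz

(2y − 4z)(6x + z − 5y + 7)(−4z + 4x)
= (12xy + 2yz − 10y^2 + 14y − 24xz − 4z^2 + 20yz − 28z)(−4z + 4x)    [distributive law]
= (12xy + 22yz − 10y^2 + 14y − 24xz − 4z^2 − 28z)(−4z + 4x)    [combine like terms]
= −48xyz + 48x^2y − 88yz^2 + 88xyz + 40y^2z − 40xy^2 − 56yz + 56xy + 96xz^2 − 96x^2z + 16z^3 − 16xz^2 + 112z^2 − 112xz    [distributive law]
= 40xyz + 48x^2y − 88yz^2 + 40y^2z − 40xy^2 − 56yz + 56xy + 80xz^2 − 96x^2z + 16z^3 + 112z^2 − 112xz    [combine like terms]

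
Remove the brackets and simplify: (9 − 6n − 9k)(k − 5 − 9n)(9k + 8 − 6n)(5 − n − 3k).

1989k² + 3780k²n − 1647k³ + 1215k − 528kn − 1851kn² − 1800 − 330n + 3828n² − 2358n³ − 837k²n² − 2106k³n + 936kn³ + 324n⁴ + 243k⁴

(9 − 6n − 9k)(k − 5 − 9n)(9k + 8 − 6n)(5 − n − 3k)
= (9k − 45 − 81n − 6kn + 30n + 54n² − 9k² + 45k + 81kn)(9k + 8 − 6n)(5 − n − 3k)    [distributive law]
= (54k − 45 − 51n + 75kn + 54n² − 9k²)(9k + 8 − 6n)(5 − n − 3k)    [combine like terms]
= (486k² + 432k − 324kn − 405k − 360 + 270n − 459kn − 408n + 306n² + 675k²n + 600kn − 450kn² + 486kn² + 432n² − 324n³ − 81k³ − 72k² + 54k²n)(5 − n − 3k)    [distributive law]
= (414k² + 27k − 183kn − 360 − 138n + 738n² + 729k²n + 36kn² − 324n³ − 81k³)(5 − n − 3k)    [combine like terms]
= 2070k² − 414k²n − 1242k³ + 135k − 27kn − 81k² − 915kn + 183kn² + 549k²n − 1800 + 360n + 1080k − 690n + 138n² + 414kn + 3690n² − 738n³ − 2214kn² + 3645k²n − 729k²n² − 2187k³n + 180kn² − 36kn³ − 108k²n² − 1620n³ + 324n⁴ + 972kn³ − 405k³ + 81k³n + 243k⁴    [distributive law]
= 1989k² + 3780k²n − 1647k³ + 1215k − 528kn − 1851kn² − 1800 − 330n + 3828n² − 2358n³ − 837k²n² − 2106k³n + 936kn³ + 324n⁴ + 243k⁴    [combine like terms]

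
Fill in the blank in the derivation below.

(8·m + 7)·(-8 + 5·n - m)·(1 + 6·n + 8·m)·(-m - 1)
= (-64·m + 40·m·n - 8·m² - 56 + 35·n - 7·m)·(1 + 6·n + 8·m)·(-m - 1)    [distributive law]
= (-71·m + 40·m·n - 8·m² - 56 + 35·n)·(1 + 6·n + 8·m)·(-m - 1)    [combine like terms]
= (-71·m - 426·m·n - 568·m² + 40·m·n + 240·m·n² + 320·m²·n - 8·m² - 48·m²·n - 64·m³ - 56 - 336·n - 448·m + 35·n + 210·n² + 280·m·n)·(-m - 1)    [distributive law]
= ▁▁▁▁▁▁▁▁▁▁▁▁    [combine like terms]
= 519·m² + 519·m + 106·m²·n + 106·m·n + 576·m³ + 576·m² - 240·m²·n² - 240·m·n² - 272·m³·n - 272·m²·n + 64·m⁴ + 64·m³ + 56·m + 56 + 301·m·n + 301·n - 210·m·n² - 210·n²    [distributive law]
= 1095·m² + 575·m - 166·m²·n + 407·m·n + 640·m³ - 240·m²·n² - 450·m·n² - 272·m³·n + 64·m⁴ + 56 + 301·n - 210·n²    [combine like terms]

By combine like terms:

(-519·m - 106·m·n - 576·m² + 240·m·n² + 272·m²·n - 64·m³ - 56 - 301·n + 210·n²)·(-m - 1)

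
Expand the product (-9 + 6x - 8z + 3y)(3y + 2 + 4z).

-21y - 18 - 52z + 18xy + 12x + 24xz - 12yz - 32z^2 + 9y^2

(-9 + 6x - 8z + 3y)(3y + 2 + 4z)
= -27y - 18 - 36z + 18xy + 12x + 24xz - 24yz - 16z - 32z^2 + 9y^2 + 6y + 12yz    [distributive law]
= -21y - 18 - 52z + 18xy + 12x + 24xz - 12yz - 32z^2 + 9y^2    [combine like terms]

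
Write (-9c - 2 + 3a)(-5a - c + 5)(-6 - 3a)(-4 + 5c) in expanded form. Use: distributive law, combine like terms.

(-9c - 2 + 3a)(-5a - c + 5)(-6 - 3a)(-4 + 5c)
= (45ac + 9c^2 - 45c + 10a + 2c - 10 - 15a^2 - 3ac + 15a)(-6 - 3a)(-4 + 5c)    [distributive law]
= (42ac + 9c^2 - 43c + 25a - 10 - 15a^2)(-6 - 3a)(-4 + 5c)    [combine like terms]
= (-252ac - 126a^2c - 54c^2 - 27ac^2 + 258c + 129ac - 150a - 75a^2 + 60 + 30a + 90a^2 + 45a^3)(-4 + 5c)    [distributive law]
= (-123ac - 126a^2c - 54c^2 - 27ac^2 + 258c - 120a + 15a^2 + 60 + 45a^3)(-4 + 5c)    [combine like terms]
= 492ac - 615ac^2 + 504a^2c - 630a^2c^2 + 216c^2 - 270c^3 + 108ac^2 - 135ac^3 - 1032c + 1290c^2 + 480a - 600ac - 60a^2 + 75a^2c - 240 + 300c - 180a^3 + 225a^3c    [distributive law]
= -108ac - 507ac^2 + 579a^2c - 630a^2c^2 + 1506c^2 - 270c^3 - 135ac^3 - 732c + 480a - 60a^2 - 240 - 180a^3 + 225a^3c    [combine like terms]

-108ac - 507ac^2 + 579a^2c - 630a^2c^2 + 1506c^2 - 270c^3 - 135ac^3 - 732c + 480a - 60a^2 - 240 - 180a^3 + 225a^3c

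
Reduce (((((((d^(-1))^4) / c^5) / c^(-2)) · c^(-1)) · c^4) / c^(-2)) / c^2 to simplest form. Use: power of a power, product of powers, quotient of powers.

d^(-4)

(((((((d^(-1))^4) / c^5) / c^(-2)) · c^(-1)) · c^4) / c^(-2)) / c^2
= (((((d^(-4) / c^5) / c^(-2)) · c^(-1)) · c^4) / c^(-2)) / c^2    [power of a power]
= d^(-4)    [quotient of powers; product of powers]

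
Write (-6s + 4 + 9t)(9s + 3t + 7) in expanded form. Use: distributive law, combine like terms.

-54s² + 63st - 6s + 75t + 28 + 27t²

(-6s + 4 + 9t)(9s + 3t + 7)
= -54s² - 18st - 42s + 36s + 12t + 28 + 81st + 27t² + 63t    [distributive law]
= -54s² + 63st - 6s + 75t + 28 + 27t²    [combine like terms]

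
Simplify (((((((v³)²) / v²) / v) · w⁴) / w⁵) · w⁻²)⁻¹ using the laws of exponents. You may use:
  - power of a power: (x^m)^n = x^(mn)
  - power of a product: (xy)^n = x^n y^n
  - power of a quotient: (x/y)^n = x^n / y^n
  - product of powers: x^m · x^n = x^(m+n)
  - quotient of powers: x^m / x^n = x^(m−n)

(((((((v³)²) / v²) / v) · w⁴) / w⁵) · w⁻²)⁻¹
= (((((((v³)²) / v²) / v) · w⁴) / w⁵)⁻¹) · ((w⁻²)⁻¹)    [power of a product]
= (((((((v³)²) / v²) / v) · w⁴)⁻¹) / ((w⁵)⁻¹)) · ((w⁻²)⁻¹)    [power of a quotient]
= (((((((v³)²) / v²) / v)⁻¹) · ((w⁴)⁻¹)) / ((w⁵)⁻¹)) · ((w⁻²)⁻¹)    [power of a product]
= (((((((v³)²) / v²)⁻¹) / (v⁻¹)) · ((w⁴)⁻¹)) / ((w⁵)⁻¹)) · ((w⁻²)⁻¹)    [power of a quotient]
= (((((((v³)²)⁻¹) / ((v²)⁻¹)) / (v⁻¹)) · ((w⁴)⁻¹)) / ((w⁵)⁻¹)) · ((w⁻²)⁻¹)    [power of a quotient]
= ((((((v³)⁻²) / ((v²)⁻¹)) / (v⁻¹)) · ((w⁴)⁻¹)) / ((w⁵)⁻¹)) · ((w⁻²)⁻¹)    [power of a power]
= ((((v⁻⁶ / ((v²)⁻¹)) / (v⁻¹)) · ((w⁴)⁻¹)) / ((w⁵)⁻¹)) · ((w⁻²)⁻¹)    [power of a power]
= ((((v⁻⁶ / v⁻²) / (v⁻¹)) · ((w⁴)⁻¹)) / ((w⁵)⁻¹)) · ((w⁻²)⁻¹)    [power of a power]
= (((v⁻⁴ / (v⁻¹)) · ((w⁴)⁻¹)) / ((w⁵)⁻¹)) · ((w⁻²)⁻¹)    [quotient of powers]
= ((v⁻³ · ((w⁴)⁻¹)) / ((w⁵)⁻¹)) · ((w⁻²)⁻¹)    [quotient of powers]
= ((v⁻³ · w⁻⁴) / ((w⁵)⁻¹)) · ((w⁻²)⁻¹)    [power of a power]
= ((v⁻³ · w⁻⁴) / w⁻⁵) · ((w⁻²)⁻¹)    [power of a power]
= ((v⁻³ · w⁻⁴) / w⁻⁵) · w²    [power of a power]
= v⁻³·w³    [quotient of powers; product of powers]

v⁻³·w³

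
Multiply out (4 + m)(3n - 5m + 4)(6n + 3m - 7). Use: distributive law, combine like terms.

(4 + m)(3n - 5m + 4)(6n + 3m - 7)
= (12n - 20m + 16 + 3mn - 5m^2 + 4m)(6n + 3m - 7)    [distributive law]
= (12n - 16m + 16 + 3mn - 5m^2)(6n + 3m - 7)    [combine like terms]
= 72n^2 + 36mn - 84n - 96mn - 48m^2 + 112m + 96n + 48m - 112 + 18mn^2 + 9m^2n - 21mn - 30m^2n - 15m^3 + 35m^2    [distributive law]
= 72n^2 - 81mn + 12n - 13m^2 + 160m - 112 + 18mn^2 - 21m^2n - 15m^3    [combine like terms]

72n^2 - 81mn + 12n - 13m^2 + 160m - 112 + 18mn^2 - 21m^2n - 15m^3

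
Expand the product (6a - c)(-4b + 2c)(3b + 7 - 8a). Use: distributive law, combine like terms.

(6a - c)(-4b + 2c)(3b + 7 - 8a)
= (-24ab + 12ac + 4bc - 2c²)(3b + 7 - 8a)    [distributive law]
= -72ab² - 168ab + 192a²b + 36abc + 84ac - 96a²c + 12b²c + 28bc - 32abc - 6bc² - 14c² + 16ac²    [distributive law]
= -72ab² - 168ab + 192a²b + 4abc + 84ac - 96a²c + 12b²c + 28bc - 6bc² - 14c² + 16ac²    [combine like terms]

-72ab² - 168ab + 192a²b + 4abc + 84ac - 96a²c + 12b²c + 28bc - 6bc² - 14c² + 16ac²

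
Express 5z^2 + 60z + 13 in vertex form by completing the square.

5(z + 6)^2 − 167

5z^2 + 60z + 13
= 5(z^2 + 12z) + 13    [factor out 5 from the z-terms]
= 5(z^2 + 12z + 36 − 36) + 13    [add and subtract 36 inside the bracket]
= 5(z + 6)^2 − 180 + 13    [perfect-square identity]
= 5(z + 6)^2 − 167    [combine constants]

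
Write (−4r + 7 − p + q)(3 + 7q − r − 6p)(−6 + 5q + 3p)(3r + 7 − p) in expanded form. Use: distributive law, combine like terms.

174r^2 + 420r − 564pr + 377qr^2 − 68qr + 214pqr − 513pr^2 + 219p^2r − 435q^2r^2 − 361q^2r + 13pq^2r + 94pqr^2 − 65p^2qr − 72r^3 + 60qr^3 + 36pr^3 + 213p^2r^2 − 21p^3r − 882 + 2457p − 1449q + 270pq − 1530p^2 + 1526q^2 − 526pq^2 − 72p^2q + 297p^3 + 44p^2q^2 + 9p^3q − 18p^4 + 105q^3r + 245q^3 − 35pq^3

(−4r + 7 − p + q)(3 + 7q − r − 6p)(−6 + 5q + 3p)(3r + 7 − p)
= (−12r − 28qr + 4r^2 + 24pr + 21 + 49q − 7r − 42p − 3p − 7pq + pr + 6p^2 + 3q + 7q^2 − qr − 6pq)(−6 + 5q + 3p)(3r + 7 − p)    [distributive law]
= (−19r − 29qr + 4r^2 + 25pr + 21 + 52q − 45p − 13pq + 6p^2 + 7q^2)(−6 + 5q + 3p)(3r + 7 − p)    [combine like terms]
= (114r − 95qr − 57pr + 174qr − 145q^2r − 87pqr − 24r^2 + 20qr^2 + 12pr^2 − 150pr + 125pqr + 75p^2r − 126 + 105q + 63p − 312q + 260q^2 + 156pq + 270p − 225pq − 135p^2 + 78pq − 65pq^2 − 39p^2q − 36p^2 + 30p^2q + 18p^3 − 42q^2 + 35q^3 + 21pq^2)(3r + 7 − p)    [distributive law]
= (114r + 79qr − 207pr − 145q^2r + 38pqr − 24r^2 + 20qr^2 + 12pr^2 + 75p^2r − 126 − 207q + 333p + 218q^2 + 9pq − 171p^2 − 44pq^2 − 9p^2q + 18p^3 + 35q^3)(3r + 7 − p)    [combine like terms]
= 342r^2 + 798r − 114pr + 237qr^2 + 553qr − 79pqr − 621pr^2 − 1449pr + 207p^2r − 435q^2r^2 − 1015q^2r + 145pq^2r + 114pqr^2 + 266pqr − 38p^2qr − 72r^3 − 168r^2 + 24pr^2 + 60qr^3 + 140qr^2 − 20pqr^2 + 36pr^3 + 84pr^2 − 12p^2r^2 + 225p^2r^2 + 525p^2r − 75p^3r − 378r − 882 + 126p − 621qr − 1449q + 207pq + 999pr + 2331p − 333p^2 + 654q^2r + 1526q^2 − 218pq^2 + 27pqr + 63pq − 9p^2q − 513p^2r − 1197p^2 + 171p^3 − 132pq^2r − 308pq^2 + 44p^2q^2 − 27p^2qr − 63p^2q + 9p^3q + 54p^3r + 126p^3 − 18p^4 + 105q^3r + 245q^3 − 35pq^3    [distributive law]
= 174r^2 + 420r − 564pr + 377qr^2 − 68qr + 214pqr − 513pr^2 + 219p^2r − 435q^2r^2 − 361q^2r + 13pq^2r + 94pqr^2 − 65p^2qr − 72r^3 + 60qr^3 + 36pr^3 + 213p^2r^2 − 21p^3r − 882 + 2457p − 1449q + 270pq − 1530p^2 + 1526q^2 − 526pq^2 − 72p^2q + 297p^3 + 44p^2q^2 + 9p^3q − 18p^4 + 105q^3r + 245q^3 − 35pq^3    [combine like terms]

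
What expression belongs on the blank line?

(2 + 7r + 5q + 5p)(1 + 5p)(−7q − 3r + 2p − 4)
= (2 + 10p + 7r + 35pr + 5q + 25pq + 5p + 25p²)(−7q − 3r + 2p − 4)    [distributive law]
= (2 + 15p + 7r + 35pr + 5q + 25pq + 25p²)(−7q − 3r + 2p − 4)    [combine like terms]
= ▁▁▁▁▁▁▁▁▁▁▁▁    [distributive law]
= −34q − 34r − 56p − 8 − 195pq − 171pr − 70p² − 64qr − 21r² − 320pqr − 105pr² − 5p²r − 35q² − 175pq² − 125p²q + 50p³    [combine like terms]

After distributive law, the bracketed line is:

−14q − 6r + 4p − 8 − 105pq − 45pr + 30p² − 60p − 49qr − 21r² + 14pr − 28r − 245pqr − 105pr² + 70p²r − 140pr − 35q² − 15qr + 10pq − 20q − 175pq² − 75pqr + 50p²q − 100pq − 175p²q − 75p²r + 50p³ − 100p²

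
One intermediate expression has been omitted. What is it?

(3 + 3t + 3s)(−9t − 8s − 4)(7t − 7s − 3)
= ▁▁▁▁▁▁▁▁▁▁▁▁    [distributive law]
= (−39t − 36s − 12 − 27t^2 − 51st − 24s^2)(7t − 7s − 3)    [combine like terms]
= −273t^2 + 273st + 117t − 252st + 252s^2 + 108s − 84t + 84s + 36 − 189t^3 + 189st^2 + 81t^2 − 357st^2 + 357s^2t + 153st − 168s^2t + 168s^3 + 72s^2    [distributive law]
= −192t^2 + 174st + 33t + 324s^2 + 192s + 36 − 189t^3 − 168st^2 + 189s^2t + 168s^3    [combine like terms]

After distributive law, the bracketed line is:

(−27t − 24s − 12 − 27t^2 − 24st − 12t − 27st − 24s^2 − 12s)(7t − 7s − 3)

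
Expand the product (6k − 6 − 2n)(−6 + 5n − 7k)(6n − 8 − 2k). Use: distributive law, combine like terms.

−280kn − 120k + 324k^2 + 284kn^2 − 340k^2n + 84k^3 + 360n − 288 − 28n^2 − 60n^3

(6k − 6 − 2n)(−6 + 5n − 7k)(6n − 8 − 2k)
= (−36k + 30kn − 42k^2 + 36 − 30n + 42k + 12n − 10n^2 + 14kn)(6n − 8 − 2k)    [distributive law]
= (6k + 44kn − 42k^2 + 36 − 18n − 10n^2)(6n − 8 − 2k)    [combine like terms]
= 36kn − 48k − 12k^2 + 264kn^2 − 352kn − 88k^2n − 252k^2n + 336k^2 + 84k^3 + 216n − 288 − 72k − 108n^2 + 144n + 36kn − 60n^3 + 80n^2 + 20kn^2    [distributive law]
= −280kn − 120k + 324k^2 + 284kn^2 − 340k^2n + 84k^3 + 360n − 288 − 28n^2 − 60n^3    [combine like terms]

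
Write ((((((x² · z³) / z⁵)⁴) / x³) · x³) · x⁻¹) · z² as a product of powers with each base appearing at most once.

((((((x² · z³) / z⁵)⁴) / x³) · x³) · x⁻¹) · z²
= ((((((x² · z³)⁴) / ((z⁵)⁴)) / x³) · x³) · x⁻¹) · z²    [power of a quotient]
= (((((((x²)⁴) · ((z³)⁴)) / ((z⁵)⁴)) / x³) · x³) · x⁻¹) · z²    [power of a product]
= (((((x⁸ · ((z³)⁴)) / ((z⁵)⁴)) / x³) · x³) · x⁻¹) · z²    [power of a power]
= (((((x⁸ · z¹²) / ((z⁵)⁴)) / x³) · x³) · x⁻¹) · z²    [power of a power]
= (((((x⁸ · z¹²) / z²⁰) / x³) · x³) · x⁻¹) · z²    [power of a power]
= x⁷z⁻⁶    [quotient of powers; product of powers]

x⁷z⁻⁶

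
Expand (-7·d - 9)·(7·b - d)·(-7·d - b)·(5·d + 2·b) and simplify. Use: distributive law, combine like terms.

(-7·d - 9)·(7·b - d)·(-7·d - b)·(5·d + 2·b)
= (-49·b·d + 7·d^2 - 63·b + 9·d)·(-7·d - b)·(5·d + 2·b)    [distributive law]
= (343·b·d^2 + 49·b^2·d - 49·d^3 - 7·b·d^2 + 441·b·d + 63·b^2 - 63·d^2 - 9·b·d)·(5·d + 2·b)    [distributive law]
= (336·b·d^2 + 49·b^2·d - 49·d^3 + 432·b·d + 63·b^2 - 63·d^2)·(5·d + 2·b)    [combine like terms]
= 1680·b·d^3 + 672·b^2·d^2 + 245·b^2·d^2 + 98·b^3·d - 245·d^4 - 98·b·d^3 + 2160·b·d^2 + 864·b^2·d + 315·b^2·d + 126·b^3 - 315·d^3 - 126·b·d^2    [distributive law]
= 1582·b·d^3 + 917·b^2·d^2 + 98·b^3·d - 245·d^4 + 2034·b·d^2 + 1179·b^2·d + 126·b^3 - 315·d^3    [combine like terms]

1582·b·d^3 + 917·b^2·d^2 + 98·b^3·d - 245·d^4 + 2034·b·d^2 + 1179·b^2·d + 126·b^3 - 315·d^3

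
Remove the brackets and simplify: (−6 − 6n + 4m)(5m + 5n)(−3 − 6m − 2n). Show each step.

(−6 − 6n + 4m)(5m + 5n)(−3 − 6m − 2n)
= (−30m − 30n − 30mn − 30n² + 20m² + 20mn)(−3 − 6m − 2n)    [distributive law]
= (−30m − 30n − 10mn − 30n² + 20m²)(−3 − 6m − 2n)    [combine like terms]
= 90m + 180m² + 60mn + 90n + 180mn + 60n² + 30mn + 60m²n + 20mn² + 90n² + 180mn² + 60n³ − 60m² − 120m³ − 40m²n    [distributive law]
= 90m + 120m² + 270mn + 90n + 150n² + 20m²n + 200mn² + 60n³ − 120m³    [combine like terms]

90m + 120m² + 270mn + 90n + 150n² + 20m²n + 200mn² + 60n³ − 120m³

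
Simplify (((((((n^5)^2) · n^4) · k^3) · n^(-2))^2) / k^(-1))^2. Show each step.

(((((((n^5)^2) · n^4) · k^3) · n^(-2))^2) / k^(-1))^2
= (((((((n^5)^2) · n^4) · k^3) · n^(-2))^2)^2) / ((k^(-1))^2)    [power of a quotient]
= ((((((n^5)^2) · n^4) · k^3) · n^(-2))^4) / ((k^(-1))^2)    [power of a power]
= ((((((n^5)^2) · n^4) · k^3)^4) · ((n^(-2))^4)) / ((k^(-1))^2)    [power of a product]
= ((((((n^5)^2) · n^4)^4) · ((k^3)^4)) · ((n^(-2))^4)) / ((k^(-1))^2)    [power of a product]
= ((((((n^5)^2)^4) · ((n^4)^4)) · ((k^3)^4)) · ((n^(-2))^4)) / ((k^(-1))^2)    [power of a product]
= (((((n^5)^8) · ((n^4)^4)) · ((k^3)^4)) · ((n^(-2))^4)) / ((k^(-1))^2)    [power of a power]
= (((n^40 · ((n^4)^4)) · ((k^3)^4)) · ((n^(-2))^4)) / ((k^(-1))^2)    [power of a power]
= (((n^40 · n^16) · ((k^3)^4)) · ((n^(-2))^4)) / ((k^(-1))^2)    [power of a power]
= ((n^56 · ((k^3)^4)) · ((n^(-2))^4)) / ((k^(-1))^2)    [product of powers]
= ((n^56 · k^12) · ((n^(-2))^4)) / ((k^(-1))^2)    [power of a power]
= ((n^56 · k^12) · n^(-8)) / ((k^(-1))^2)    [power of a power]
= ((n^56 · k^12) · n^(-8)) / k^(-2)    [power of a power]
= k^14·n^48    [quotient of powers; product of powers]

k^14·n^48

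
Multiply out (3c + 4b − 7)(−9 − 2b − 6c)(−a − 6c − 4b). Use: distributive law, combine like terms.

−15ac − 90c² + 72bc + 30abc + 252bc² + 168b²c + 18ac² + 108c³ + 22ab + 88b² + 8ab² + 32b³ − 63a − 378c − 252b

(3c + 4b − 7)(−9 − 2b − 6c)(−a − 6c − 4b)
= (−27c − 6bc − 18c² − 36b − 8b² − 24bc + 63 + 14b + 42c)(−a − 6c − 4b)    [distributive law]
= (15c − 30bc − 18c² − 22b − 8b² + 63)(−a − 6c − 4b)    [combine like terms]
= −15ac − 90c² − 60bc + 30abc + 180bc² + 120b²c + 18ac² + 108c³ + 72bc² + 22ab + 132bc + 88b² + 8ab² + 48b²c + 32b³ − 63a − 378c − 252b    [distributive law]
= −15ac − 90c² + 72bc + 30abc + 252bc² + 168b²c + 18ac² + 108c³ + 22ab + 88b² + 8ab² + 32b³ − 63a − 378c − 252b    [combine like terms]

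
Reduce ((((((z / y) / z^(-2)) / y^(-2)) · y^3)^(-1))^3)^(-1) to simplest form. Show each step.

y^12z^9

((((((z / y) / z^(-2)) / y^(-2)) · y^3)^(-1))^3)^(-1)
= (((((z / y) / z^(-2)) / y^(-2)) · y^3)^(-1))^(-3)    [power of a power]
= ((((z / y) / z^(-2)) / y^(-2)) · y^3)^3    [power of a power]
= ((((z / y) / z^(-2)) / y^(-2))^3) · ((y^3)^3)    [power of a product]
= ((((z / y) / z^(-2))^3) / ((y^(-2))^3)) · ((y^3)^3)    [power of a quotient]
= ((((z / y)^3) / ((z^(-2))^3)) / ((y^(-2))^3)) · ((y^3)^3)    [power of a quotient]
= ((((z^3) / (y^3)) / ((z^(-2))^3)) / ((y^(-2))^3)) · ((y^3)^3)    [power of a quotient]
= (((z^3 / y^3) / z^(-6)) / ((y^(-2))^3)) · ((y^3)^3)    [power of a power]
= (((z^3 / y^3) / z^(-6)) / y^(-6)) · ((y^3)^3)    [power of a power]
= (((z^3 / y^3) / z^(-6)) / y^(-6)) · y^9    [power of a power]
= y^12z^9    [quotient of powers; product of powers]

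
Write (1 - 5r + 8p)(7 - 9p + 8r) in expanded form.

(1 - 5r + 8p)(7 - 9p + 8r)
= 7 - 9p + 8r - 35r + 45pr - 40r^2 + 56p - 72p^2 + 64pr    [distributive law]
= 7 + 47p - 27r + 109pr - 40r^2 - 72p^2    [combine like terms]

7 + 47p - 27r + 109pr - 40r^2 - 72p^2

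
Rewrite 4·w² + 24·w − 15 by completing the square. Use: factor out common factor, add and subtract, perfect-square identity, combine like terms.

4·w² + 24·w − 15
= 4(w² + 6·w) − 15    [factor out 4 from the w-terms]
= 4(w² + 6·w + 9 − 9) − 15    [add and subtract 9 inside the bracket]
= 4(w + 3)² − 36 − 15    [perfect-square identity]
= 4(w + 3)² − 51    [combine constants]

4(w + 3)² − 51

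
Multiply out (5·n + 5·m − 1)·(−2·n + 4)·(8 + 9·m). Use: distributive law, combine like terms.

−80·n² − 90·m·n² + 176·n + 118·m·n − 90·m²·n + 124·m + 180·m² − 32

(5·n + 5·m − 1)·(−2·n + 4)·(8 + 9·m)
= (−10·n² + 20·n − 10·m·n + 20·m + 2·n − 4)·(8 + 9·m)    [distributive law]
= (−10·n² + 22·n − 10·m·n + 20·m − 4)·(8 + 9·m)    [combine like terms]
= −80·n² − 90·m·n² + 176·n + 198·m·n − 80·m·n − 90·m²·n + 160·m + 180·m² − 32 − 36·m    [distributive law]
= −80·n² − 90·m·n² + 176·n + 118·m·n − 90·m²·n + 124·m + 180·m² − 32    [combine like terms]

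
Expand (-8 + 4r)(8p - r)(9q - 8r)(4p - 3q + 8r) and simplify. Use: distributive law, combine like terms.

-2304p^2q + 1728pq^2 - 5856pqr + 2048p^2r + 3840pr^2 - 216q^2r + 768qr^2 - 512r^3 + 1152p^2qr - 864pq^2r + 2928pqr^2 - 1024p^2r^2 - 1920pr^3 + 108q^2r^2 - 384qr^3 + 256r^4

(-8 + 4r)(8p - r)(9q - 8r)(4p - 3q + 8r)
= (-64p + 8r + 32pr - 4r^2)(9q - 8r)(4p - 3q + 8r)    [distributive law]
= (-576pq + 512pr + 72qr - 64r^2 + 288pqr - 256pr^2 - 36qr^2 + 32r^3)(4p - 3q + 8r)    [distributive law]
= -2304p^2q + 1728pq^2 - 4608pqr + 2048p^2r - 1536pqr + 4096pr^2 + 288pqr - 216q^2r + 576qr^2 - 256pr^2 + 192qr^2 - 512r^3 + 1152p^2qr - 864pq^2r + 2304pqr^2 - 1024p^2r^2 + 768pqr^2 - 2048pr^3 - 144pqr^2 + 108q^2r^2 - 288qr^3 + 128pr^3 - 96qr^3 + 256r^4    [distributive law]
= -2304p^2q + 1728pq^2 - 5856pqr + 2048p^2r + 3840pr^2 - 216q^2r + 768qr^2 - 512r^3 + 1152p^2qr - 864pq^2r + 2928pqr^2 - 1024p^2r^2 - 1920pr^3 + 108q^2r^2 - 384qr^3 + 256r^4    [combine like terms]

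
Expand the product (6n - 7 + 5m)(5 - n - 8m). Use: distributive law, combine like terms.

(6n - 7 + 5m)(5 - n - 8m)
= 30n - 6n² - 48mn - 35 + 7n + 56m + 25m - 5mn - 40m²    [distributive law]
= 37n - 6n² - 53mn - 35 + 81m - 40m²    [combine like terms]

37n - 6n² - 53mn - 35 + 81m - 40m²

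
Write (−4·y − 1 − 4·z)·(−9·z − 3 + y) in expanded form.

32·y·z + 11·y − 4·y^2 + 21·z + 3 + 36·z^2

(−4·y − 1 − 4·z)·(−9·z − 3 + y)
= 36·y·z + 12·y − 4·y^2 + 9·z + 3 − y + 36·z^2 + 12·z − 4·y·z    [distributive law]
= 32·y·z + 11·y − 4·y^2 + 21·z + 3 + 36·z^2    [combine like terms]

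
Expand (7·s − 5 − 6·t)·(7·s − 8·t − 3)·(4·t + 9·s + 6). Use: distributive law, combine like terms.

−686·s²·t + 441·s³ − 210·s² + 40·s·t² − 290·s·t − 201·s + 520·t² + 408·t + 90 + 192·t³

(7·s − 5 − 6·t)·(7·s − 8·t − 3)·(4·t + 9·s + 6)
= (49·s² − 56·s·t − 21·s − 35·s + 40·t + 15 − 42·s·t + 48·t² + 18·t)·(4·t + 9·s + 6)    [distributive law]
= (49·s² − 98·s·t − 56·s + 58·t + 15 + 48·t²)·(4·t + 9·s + 6)    [combine like terms]
= 196·s²·t + 441·s³ + 294·s² − 392·s·t² − 882·s²·t − 588·s·t − 224·s·t − 504·s² − 336·s + 232·t² + 522·s·t + 348·t + 60·t + 135·s + 90 + 192·t³ + 432·s·t² + 288·t²    [distributive law]
= −686·s²·t + 441·s³ − 210·s² + 40·s·t² − 290·s·t − 201·s + 520·t² + 408·t + 90 + 192·t³    [combine like terms]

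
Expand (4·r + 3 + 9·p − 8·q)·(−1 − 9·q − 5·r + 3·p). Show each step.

−19·r + 4·q·r − 20·r^2 − 33·p·r − 3 − 19·q − 105·p·q + 27·p^2 + 72·q^2

(4·r + 3 + 9·p − 8·q)·(−1 − 9·q − 5·r + 3·p)
= −4·r − 36·q·r − 20·r^2 + 12·p·r − 3 − 27·q − 15·r + 9·p − 9·p − 81·p·q − 45·p·r + 27·p^2 + 8·q + 72·q^2 + 40·q·r − 24·p·q    [distributive law]
= −19·r + 4·q·r − 20·r^2 − 33·p·r − 3 − 19·q − 105·p·q + 27·p^2 + 72·q^2    [combine like terms]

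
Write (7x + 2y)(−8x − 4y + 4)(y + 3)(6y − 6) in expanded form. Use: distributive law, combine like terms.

−336x²y² − 672x²y + 1008x² − 264xy³ − 360xy² + 1128xy − 504x − 48y⁴ − 48y³ + 240y² − 144y

(7x + 2y)(−8x − 4y + 4)(y + 3)(6y − 6)
= (−56x² − 28xy + 28x − 16xy − 8y² + 8y)(y + 3)(6y − 6)    [distributive law]
= (−56x² − 44xy + 28x − 8y² + 8y)(y + 3)(6y − 6)    [combine like terms]
= (−56x²y − 168x² − 44xy² − 132xy + 28xy + 84x − 8y³ − 24y² + 8y² + 24y)(6y − 6)    [distributive law]
= (−56x²y − 168x² − 44xy² − 104xy + 84x − 8y³ − 16y² + 24y)(6y − 6)    [combine like terms]
= −336x²y² + 336x²y − 1008x²y + 1008x² − 264xy³ + 264xy² − 624xy² + 624xy + 504xy − 504x − 48y⁴ + 48y³ − 96y³ + 96y² + 144y² − 144y    [distributive law]
= −336x²y² − 672x²y + 1008x² − 264xy³ − 360xy² + 1128xy − 504x − 48y⁴ − 48y³ + 240y² − 144y    [combine like terms]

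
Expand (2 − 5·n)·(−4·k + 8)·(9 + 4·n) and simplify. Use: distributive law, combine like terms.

−72·k + 148·k·n + 144 − 296·n + 80·k·n² − 160·n²

(2 − 5·n)·(−4·k + 8)·(9 + 4·n)
= (−8·k + 16 + 20·k·n − 40·n)·(9 + 4·n)    [distributive law]
= −72·k − 32·k·n + 144 + 64·n + 180·k·n + 80·k·n² − 360·n − 160·n²    [distributive law]
= −72·k + 148·k·n + 144 − 296·n + 80·k·n² − 160·n²    [combine like terms]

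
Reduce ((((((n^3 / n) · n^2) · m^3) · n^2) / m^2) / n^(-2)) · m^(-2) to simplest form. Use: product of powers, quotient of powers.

m^(-1)n^8

((((((n^3 / n) · n^2) · m^3) · n^2) / m^2) / n^(-2)) · m^(-2)
= (((((n^2 · n^2) · m^3) · n^2) / m^2) / n^(-2)) · m^(-2)    [quotient of powers]
= ((((n^4 · m^3) · n^2) / m^2) / n^(-2)) · m^(-2)    [product of powers]
= m^(-1)n^8    [quotient of powers; product of powers]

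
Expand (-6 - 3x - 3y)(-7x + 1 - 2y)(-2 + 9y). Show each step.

-78x + 297xy + 12 - 72y + 69y² - 42x² + 189x²y + 243xy² + 54y³

(-6 - 3x - 3y)(-7x + 1 - 2y)(-2 + 9y)
= (42x - 6 + 12y + 21x² - 3x + 6xy + 21xy - 3y + 6y²)(-2 + 9y)    [distributive law]
= (39x - 6 + 9y + 21x² + 27xy + 6y²)(-2 + 9y)    [combine like terms]
= -78x + 351xy + 12 - 54y - 18y + 81y² - 42x² + 189x²y - 54xy + 243xy² - 12y² + 54y³    [distributive law]
= -78x + 297xy + 12 - 72y + 69y² - 42x² + 189x²y + 243xy² + 54y³    [combine like terms]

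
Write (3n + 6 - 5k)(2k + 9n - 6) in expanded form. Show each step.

(3n + 6 - 5k)(2k + 9n - 6)
= 6kn + 27n² - 18n + 12k + 54n - 36 - 10k² - 45kn + 30k    [distributive law]
= -39kn + 27n² + 36n + 42k - 36 - 10k²    [combine like terms]

-39kn + 27n² + 36n + 42k - 36 - 10k²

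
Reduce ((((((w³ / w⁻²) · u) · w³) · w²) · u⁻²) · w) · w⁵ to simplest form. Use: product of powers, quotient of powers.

((((((w³ / w⁻²) · u) · w³) · w²) · u⁻²) · w) · w⁵
= (((((w⁵ · u) · w³) · w²) · u⁻²) · w) · w⁵    [quotient of powers]
= u⁻¹w¹⁶    [product of powers]

u⁻¹w¹⁶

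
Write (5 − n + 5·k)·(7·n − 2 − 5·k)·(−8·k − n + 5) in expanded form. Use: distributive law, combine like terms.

(5 − n + 5·k)·(7·n − 2 − 5·k)·(−8·k − n + 5)
= (35·n − 10 − 25·k − 7·n² + 2·n + 5·k·n + 35·k·n − 10·k − 25·k²)·(−8·k − n + 5)    [distributive law]
= (37·n − 10 − 35·k − 7·n² + 40·k·n − 25·k²)·(−8·k − n + 5)    [combine like terms]
= −296·k·n − 37·n² + 185·n + 80·k + 10·n − 50 + 280·k² + 35·k·n − 175·k + 56·k·n² + 7·n³ − 35·n² − 320·k²·n − 40·k·n² + 200·k·n + 200·k³ + 25·k²·n − 125·k²    [distributive law]
= −61·k·n − 72·n² + 195·n − 95·k − 50 + 155·k² + 16·k·n² + 7·n³ − 295·k²·n + 200·k³    [combine like terms]

−61·k·n − 72·n² + 195·n − 95·k − 50 + 155·k² + 16·k·n² + 7·n³ − 295·k²·n + 200·k³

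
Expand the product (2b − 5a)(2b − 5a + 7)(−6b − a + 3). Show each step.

−24b^3 + 116ab^2 − 72b^2 − 130a^2b + 136ab + 42b − 25a^3 + 110a^2 − 105a

(2b − 5a)(2b − 5a + 7)(−6b − a + 3)
= (4b^2 − 10ab + 14b − 10ab + 25a^2 − 35a)(−6b − a + 3)    [distributive law]
= (4b^2 − 20ab + 14b + 25a^2 − 35a)(−6b − a + 3)    [combine like terms]
= −24b^3 − 4ab^2 + 12b^2 + 120ab^2 + 20a^2b − 60ab − 84b^2 − 14ab + 42b − 150a^2b − 25a^3 + 75a^2 + 210ab + 35a^2 − 105a    [distributive law]
= −24b^3 + 116ab^2 − 72b^2 − 130a^2b + 136ab + 42b − 25a^3 + 110a^2 − 105a    [combine like terms]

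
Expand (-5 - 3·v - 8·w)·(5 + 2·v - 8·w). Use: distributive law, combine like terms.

-25 - 25·v - 6·v² + 8·v·w + 64·w²

(-5 - 3·v - 8·w)·(5 + 2·v - 8·w)
= -25 - 10·v + 40·w - 15·v - 6·v² + 24·v·w - 40·w - 16·v·w + 64·w²    [distributive law]
= -25 - 25·v - 6·v² + 8·v·w + 64·w²    [combine like terms]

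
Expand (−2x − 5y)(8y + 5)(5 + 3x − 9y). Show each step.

(−2x − 5y)(8y + 5)(5 + 3x − 9y)
= (−16xy − 10x − 40y^2 − 25y)(5 + 3x − 9y)    [distributive law]
= −80xy − 48x^2y + 144xy^2 − 50x − 30x^2 + 90xy − 200y^2 − 120xy^2 + 360y^3 − 125y − 75xy + 225y^2    [distributive law]
= −65xy − 48x^2y + 24xy^2 − 50x − 30x^2 + 25y^2 + 360y^3 − 125y    [combine like terms]

−65xy − 48x^2y + 24xy^2 − 50x − 30x^2 + 25y^2 + 360y^3 − 125y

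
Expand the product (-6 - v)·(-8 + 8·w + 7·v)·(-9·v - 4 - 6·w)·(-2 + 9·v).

(-6 - v)·(-8 + 8·w + 7·v)·(-9·v - 4 - 6·w)·(-2 + 9·v)
= (48 - 48·w - 42·v + 8·v - 8·v·w - 7·v^2)·(-9·v - 4 - 6·w)·(-2 + 9·v)    [distributive law]
= (48 - 48·w - 34·v - 8·v·w - 7·v^2)·(-9·v - 4 - 6·w)·(-2 + 9·v)    [combine like terms]
= (-432·v - 192 - 288·w + 432·v·w + 192·w + 288·w^2 + 306·v^2 + 136·v + 204·v·w + 72·v^2·w + 32·v·w + 48·v·w^2 + 63·v^3 + 28·v^2 + 42·v^2·w)·(-2 + 9·v)    [distributive law]
= (-296·v - 192 - 96·w + 668·v·w + 288·w^2 + 334·v^2 + 114·v^2·w + 48·v·w^2 + 63·v^3)·(-2 + 9·v)    [combine like terms]
= 592·v - 2664·v^2 + 384 - 1728·v + 192·w - 864·v·w - 1336·v·w + 6012·v^2·w - 576·w^2 + 2592·v·w^2 - 668·v^2 + 3006·v^3 - 228·v^2·w + 1026·v^3·w - 96·v·w^2 + 432·v^2·w^2 - 126·v^3 + 567·v^4    [distributive law]
= -1136·v - 3332·v^2 + 384 + 192·w - 2200·v·w + 5784·v^2·w - 576·w^2 + 2496·v·w^2 + 2880·v^3 + 1026·v^3·w + 432·v^2·w^2 + 567·v^4    [combine like terms]

-1136·v - 3332·v^2 + 384 + 192·w - 2200·v·w + 5784·v^2·w - 576·w^2 + 2496·v·w^2 + 2880·v^3 + 1026·v^3·w + 432·v^2·w^2 + 567·v^4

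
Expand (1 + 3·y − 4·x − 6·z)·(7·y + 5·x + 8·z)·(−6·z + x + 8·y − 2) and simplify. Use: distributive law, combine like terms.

58·y·z + 73·x·y + 14·y^2 − 14·y + 102·x·z + 45·x^2 − 10·x + 48·z^2 − 16·z − 270·y^2·z − 83·x·y^2 + 168·y^3 − 436·x·y·z − 173·x^2·y − 276·y·z^2 + 58·x^2·z − 20·x^3 + 324·x·z^2 + 288·z^3

(1 + 3·y − 4·x − 6·z)·(7·y + 5·x + 8·z)·(−6·z + x + 8·y − 2)
= (7·y + 5·x + 8·z + 21·y^2 + 15·x·y + 24·y·z − 28·x·y − 20·x^2 − 32·x·z − 42·y·z − 30·x·z − 48·z^2)·(−6·z + x + 8·y − 2)    [distributive law]
= (7·y + 5·x + 8·z + 21·y^2 − 13·x·y − 18·y·z − 20·x^2 − 62·x·z − 48·z^2)·(−6·z + x + 8·y − 2)    [combine like terms]
= −42·y·z + 7·x·y + 56·y^2 − 14·y − 30·x·z + 5·x^2 + 40·x·y − 10·x − 48·z^2 + 8·x·z + 64·y·z − 16·z − 126·y^2·z + 21·x·y^2 + 168·y^3 − 42·y^2 + 78·x·y·z − 13·x^2·y − 104·x·y^2 + 26·x·y + 108·y·z^2 − 18·x·y·z − 144·y^2·z + 36·y·z + 120·x^2·z − 20·x^3 − 160·x^2·y + 40·x^2 + 372·x·z^2 − 62·x^2·z − 496·x·y·z + 124·x·z + 288·z^3 − 48·x·z^2 − 384·y·z^2 + 96·z^2    [distributive law]
= 58·y·z + 73·x·y + 14·y^2 − 14·y + 102·x·z + 45·x^2 − 10·x + 48·z^2 − 16·z − 270·y^2·z − 83·x·y^2 + 168·y^3 − 436·x·y·z − 173·x^2·y − 276·y·z^2 + 58·x^2·z − 20·x^3 + 324·x·z^2 + 288·z^3    [combine like terms]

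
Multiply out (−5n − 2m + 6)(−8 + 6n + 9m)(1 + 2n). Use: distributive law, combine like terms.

−20n + 122n^2 − 60n^3 + 83mn − 114mn^2 + 70m − 18m^2 − 36m^2n − 48

(−5n − 2m + 6)(−8 + 6n + 9m)(1 + 2n)
= (40n − 30n^2 − 45mn + 16m − 12mn − 18m^2 − 48 + 36n + 54m)(1 + 2n)    [distributive law]
= (76n − 30n^2 − 57mn + 70m − 18m^2 − 48)(1 + 2n)    [combine like terms]
= 76n + 152n^2 − 30n^2 − 60n^3 − 57mn − 114mn^2 + 70m + 140mn − 18m^2 − 36m^2n − 48 − 96n    [distributive law]
= −20n + 122n^2 − 60n^3 + 83mn − 114mn^2 + 70m − 18m^2 − 36m^2n − 48    [combine like terms]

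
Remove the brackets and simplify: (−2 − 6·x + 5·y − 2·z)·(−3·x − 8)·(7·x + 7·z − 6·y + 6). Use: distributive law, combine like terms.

486·x^2 + 526·x·z − 694·x·y + 436·x + 208·z − 336·y + 96 + 126·x^3 + 168·x^2·z − 213·x^2·y − 141·x·y·z + 90·x·y^2 − 376·y·z + 240·y^2 + 42·x·z^2 + 112·z^2

(−2 − 6·x + 5·y − 2·z)·(−3·x − 8)·(7·x + 7·z − 6·y + 6)
= (6·x + 16 + 18·x^2 + 48·x − 15·x·y − 40·y + 6·x·z + 16·z)·(7·x + 7·z − 6·y + 6)    [distributive law]
= (54·x + 16 + 18·x^2 − 15·x·y − 40·y + 6·x·z + 16·z)·(7·x + 7·z − 6·y + 6)    [combine like terms]
= 378·x^2 + 378·x·z − 324·x·y + 324·x + 112·x + 112·z − 96·y + 96 + 126·x^3 + 126·x^2·z − 108·x^2·y + 108·x^2 − 105·x^2·y − 105·x·y·z + 90·x·y^2 − 90·x·y − 280·x·y − 280·y·z + 240·y^2 − 240·y + 42·x^2·z + 42·x·z^2 − 36·x·y·z + 36·x·z + 112·x·z + 112·z^2 − 96·y·z + 96·z    [distributive law]
= 486·x^2 + 526·x·z − 694·x·y + 436·x + 208·z − 336·y + 96 + 126·x^3 + 168·x^2·z − 213·x^2·y − 141·x·y·z + 90·x·y^2 − 376·y·z + 240·y^2 + 42·x·z^2 + 112·z^2    [combine like terms]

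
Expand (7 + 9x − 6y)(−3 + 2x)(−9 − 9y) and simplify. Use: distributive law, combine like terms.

(7 + 9x − 6y)(−3 + 2x)(−9 − 9y)
= (−21 + 14x − 27x + 18x^2 + 18y − 12xy)(−9 − 9y)    [distributive law]
= (−21 − 13x + 18x^2 + 18y − 12xy)(−9 − 9y)    [combine like terms]
= 189 + 189y + 117x + 117xy − 162x^2 − 162x^2y − 162y − 162y^2 + 108xy + 108xy^2    [distributive law]
= 189 + 27y + 117x + 225xy − 162x^2 − 162x^2y − 162y^2 + 108xy^2    [combine like terms]

189 + 27y + 117x + 225xy − 162x^2 − 162x^2y − 162y^2 + 108xy^2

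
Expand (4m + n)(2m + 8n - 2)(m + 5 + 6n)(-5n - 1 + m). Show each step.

42m³n + 24m³ + 8m⁴ - 122m²n - 72m² - 198m²n² - 784mn² + 70mn - 1012mn³ + 40m - 188n³ + 22n² - 240n⁴ + 10n

(4m + n)(2m + 8n - 2)(m + 5 + 6n)(-5n - 1 + m)
= (8m² + 32mn - 8m + 2mn + 8n² - 2n)(m + 5 + 6n)(-5n - 1 + m)    [distributive law]
= (8m² + 34mn - 8m + 8n² - 2n)(m + 5 + 6n)(-5n - 1 + m)    [combine like terms]
= (8m³ + 40m² + 48m²n + 34m²n + 170mn + 204mn² - 8m² - 40m - 48mn + 8mn² + 40n² + 48n³ - 2mn - 10n - 12n²)(-5n - 1 + m)    [distributive law]
= (8m³ + 32m² + 82m²n + 120mn + 212mn² - 40m + 28n² + 48n³ - 10n)(-5n - 1 + m)    [combine like terms]
= -40m³n - 8m³ + 8m⁴ - 160m²n - 32m² + 32m³ - 410m²n² - 82m²n + 82m³n - 600mn² - 120mn + 120m²n - 1060mn³ - 212mn² + 212m²n² + 200mn + 40m - 40m² - 140n³ - 28n² + 28mn² - 240n⁴ - 48n³ + 48mn³ + 50n² + 10n - 10mn    [distributive law]
= 42m³n + 24m³ + 8m⁴ - 122m²n - 72m² - 198m²n² - 784mn² + 70mn - 1012mn³ + 40m - 188n³ + 22n² - 240n⁴ + 10n    [combine like terms]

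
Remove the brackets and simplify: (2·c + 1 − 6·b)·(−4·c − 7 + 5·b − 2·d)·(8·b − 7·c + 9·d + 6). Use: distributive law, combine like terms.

(2·c + 1 − 6·b)·(−4·c − 7 + 5·b − 2·d)·(8·b − 7·c + 9·d + 6)
= (−8·c^2 − 14·c + 10·b·c − 4·c·d − 4·c − 7 + 5·b − 2·d + 24·b·c + 42·b − 30·b^2 + 12·b·d)·(8·b − 7·c + 9·d + 6)    [distributive law]
= (−8·c^2 − 18·c + 34·b·c − 4·c·d − 7 + 47·b − 2·d − 30·b^2 + 12·b·d)·(8·b − 7·c + 9·d + 6)    [combine like terms]
= −64·b·c^2 + 56·c^3 − 72·c^2·d − 48·c^2 − 144·b·c + 126·c^2 − 162·c·d − 108·c + 272·b^2·c − 238·b·c^2 + 306·b·c·d + 204·b·c − 32·b·c·d + 28·c^2·d − 36·c·d^2 − 24·c·d − 56·b + 49·c − 63·d − 42 + 376·b^2 − 329·b·c + 423·b·d + 282·b − 16·b·d + 14·c·d − 18·d^2 − 12·d − 240·b^3 + 210·b^2·c − 270·b^2·d − 180·b^2 + 96·b^2·d − 84·b·c·d + 108·b·d^2 + 72·b·d    [distributive law]
= −302·b·c^2 + 56·c^3 − 44·c^2·d + 78·c^2 − 269·b·c − 172·c·d − 59·c + 482·b^2·c + 190·b·c·d − 36·c·d^2 + 226·b − 75·d − 42 + 196·b^2 + 479·b·d − 18·d^2 − 240·b^3 − 174·b^2·d + 108·b·d^2    [combine like terms]

−302·b·c^2 + 56·c^3 − 44·c^2·d + 78·c^2 − 269·b·c − 172·c·d − 59·c + 482·b^2·c + 190·b·c·d − 36·c·d^2 + 226·b − 75·d − 42 + 196·b^2 + 479·b·d − 18·d^2 − 240·b^3 − 174·b^2·d + 108·b·d^2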